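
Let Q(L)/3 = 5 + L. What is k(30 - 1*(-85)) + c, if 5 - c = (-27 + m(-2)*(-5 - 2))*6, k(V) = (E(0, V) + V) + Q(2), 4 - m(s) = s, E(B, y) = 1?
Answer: 556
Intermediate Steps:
m(s) = 4 - s
Q(L) = 15 + 3*L (Q(L) = 3*(5 + L) = 15 + 3*L)
k(V) = 22 + V (k(V) = (1 + V) + (15 + 3*2) = (1 + V) + (15 + 6) = (1 + V) + 21 = 22 + V)
c = 419 (c = 5 - (-27 + (4 - 1*(-2))*(-5 - 2))*6 = 5 - (-27 + (4 + 2)*(-7))*6 = 5 - (-27 + 6*(-7))*6 = 5 - (-27 - 42)*6 = 5 - (-69)*6 = 5 - 1*(-414) = 5 + 414 = 419)
k(30 - 1*(-85)) + c = (22 + (30 - 1*(-85))) + 419 = (22 + (30 + 85)) + 419 = (22 + 115) + 419 = 137 + 419 = 556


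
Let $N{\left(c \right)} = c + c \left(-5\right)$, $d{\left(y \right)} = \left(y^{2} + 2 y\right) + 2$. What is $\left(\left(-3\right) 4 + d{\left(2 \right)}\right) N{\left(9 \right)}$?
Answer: $72$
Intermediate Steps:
$d{\left(y \right)} = 2 + y^{2} + 2 y$
$N{\left(c \right)} = - 4 c$ ($N{\left(c \right)} = c - 5 c = - 4 c$)
$\left(\left(-3\right) 4 + d{\left(2 \right)}\right) N{\left(9 \right)} = \left(\left(-3\right) 4 + \left(2 + 2^{2} + 2 \cdot 2\right)\right) \left(\left(-4\right) 9\right) = \left(-12 + \left(2 + 4 + 4\right)\right) \left(-36\right) = \left(-12 + 10\right) \left(-36\right) = \left(-2\right) \left(-36\right) = 72$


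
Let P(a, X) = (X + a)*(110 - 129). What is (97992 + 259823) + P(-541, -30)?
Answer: 368664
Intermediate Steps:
P(a, X) = -19*X - 19*a (P(a, X) = (X + a)*(-19) = -19*X - 19*a)
(97992 + 259823) + P(-541, -30) = (97992 + 259823) + (-19*(-30) - 19*(-541)) = 357815 + (570 + 10279) = 357815 + 10849 = 368664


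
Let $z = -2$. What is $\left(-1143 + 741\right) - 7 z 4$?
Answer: $-22512$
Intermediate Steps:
$\left(-1143 + 741\right) - 7 z 4 = \left(-1143 + 741\right) \left(-7\right) \left(-2\right) 4 = - 402 \cdot 14 \cdot 4 = \left(-402\right) 56 = -22512$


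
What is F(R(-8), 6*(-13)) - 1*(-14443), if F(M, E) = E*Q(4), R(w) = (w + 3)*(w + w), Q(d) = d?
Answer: 14131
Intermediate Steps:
R(w) = 2*w*(3 + w) (R(w) = (3 + w)*(2*w) = 2*w*(3 + w))
F(M, E) = 4*E (F(M, E) = E*4 = 4*E)
F(R(-8), 6*(-13)) - 1*(-14443) = 4*(6*(-13)) - 1*(-14443) = 4*(-78) + 14443 = -312 + 14443 = 14131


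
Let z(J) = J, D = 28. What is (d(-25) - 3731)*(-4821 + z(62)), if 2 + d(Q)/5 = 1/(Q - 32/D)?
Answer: 3258192242/183 ≈ 1.7804e+7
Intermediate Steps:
d(Q) = -10 + 5/(-8/7 + Q) (d(Q) = -10 + 5/(Q - 32/28) = -10 + 5/(Q - 32*1/28) = -10 + 5/(Q - 8/7) = -10 + 5/(-8/7 + Q))
(d(-25) - 3731)*(-4821 + z(62)) = (5*(23 - 14*(-25))/(-8 + 7*(-25)) - 3731)*(-4821 + 62) = (5*(23 + 350)/(-8 - 175) - 3731)*(-4759) = (5*373/(-183) - 3731)*(-4759) = (5*(-1/183)*373 - 3731)*(-4759) = (-1865/183 - 3731)*(-4759) = -684638/183*(-4759) = 3258192242/183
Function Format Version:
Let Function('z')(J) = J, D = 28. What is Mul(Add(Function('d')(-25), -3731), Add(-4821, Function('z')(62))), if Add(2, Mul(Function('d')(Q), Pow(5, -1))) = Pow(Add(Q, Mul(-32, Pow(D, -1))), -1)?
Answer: Rational(3258192242, 183) ≈ 1.7804e+7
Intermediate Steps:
Function('d')(Q) = Add(-10, Mul(5, Pow(Add(Rational(-8, 7), Q), -1))) (Function('d')(Q) = Add(-10, Mul(5, Pow(Add(Q, Mul(-32, Pow(28, -1))), -1))) = Add(-10, Mul(5, Pow(Add(Q, Mul(-32, Rational(1, 28))), -1))) = Add(-10, Mul(5, Pow(Add(Q, Rational(-8, 7)), -1))) = Add(-10, Mul(5, Pow(Add(Rational(-8, 7), Q), -1))))
Mul(Add(Function('d')(-25), -3731), Add(-4821, Function('z')(62))) = Mul(Add(Mul(5, Pow(Add(-8, Mul(7, -25)), -1), Add(23, Mul(-14, -25))), -3731), Add(-4821, 62)) = Mul(Add(Mul(5, Pow(Add(-8, -175), -1), Add(23, 350)), -3731), -4759) = Mul(Add(Mul(5, Pow(-183, -1), 373), -3731), -4759) = Mul(Add(Mul(5, Rational(-1, 183), 373), -3731), -4759) = Mul(Add(Rational(-1865, 183), -3731), -4759) = Mul(Rational(-684638, 183), -4759) = Rational(3258192242, 183)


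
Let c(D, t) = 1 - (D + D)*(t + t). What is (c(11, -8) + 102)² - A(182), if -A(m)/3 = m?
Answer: 207571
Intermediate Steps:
c(D, t) = 1 - 4*D*t (c(D, t) = 1 - 2*D*2*t = 1 - 4*D*t)
A(m) = -3*m
(c(11, -8) + 102)² - A(182) = ((1 - 4*11*(-8)) + 102)² - (-3)*182 = ((1 + 352) + 102)² - 1*(-546) = (353 + 102)² + 546 = 455² + 546 = 207025 + 546 = 207571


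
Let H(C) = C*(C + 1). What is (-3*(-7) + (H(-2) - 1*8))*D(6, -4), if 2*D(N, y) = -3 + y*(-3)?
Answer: 135/2 ≈ 67.500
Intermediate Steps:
H(C) = C*(1 + C)
D(N, y) = -3/2 - 3*y/2 (D(N, y) = (-3 + y*(-3))/2 = (-3 - 3*y)/2 = -3/2 - 3*y/2)
(-3*(-7) + (H(-2) - 1*8))*D(6, -4) = (-3*(-7) + (-2*(1 - 2) - 1*8))*(-3/2 - 3/2*(-4)) = (21 + (-2*(-1) - 8))*(-3/2 + 6) = (21 + (2 - 8))*(9/2) = (21 - 6)*(9/2) = 15*(9/2) = 135/2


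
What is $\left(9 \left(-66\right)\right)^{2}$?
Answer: $352836$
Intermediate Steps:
$\left(9 \left(-66\right)\right)^{2} = \left(-594\right)^{2} = 352836$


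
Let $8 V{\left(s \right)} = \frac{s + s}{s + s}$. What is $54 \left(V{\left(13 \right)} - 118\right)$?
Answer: $- \frac{25461}{4} \approx -6365.3$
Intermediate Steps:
$V{\left(s \right)} = \frac{1}{8}$ ($V{\left(s \right)} = \frac{\left(s + s\right) \frac{1}{s + s}}{8} = \frac{2 s \frac{1}{2 s}}{8} = \frac{1}{8} \cdot 1 = \frac{1}{8}$)
$54 \left(V{\left(13 \right)} - 118\right) = 54 \left(\frac{1}{8} - 118\right) = 54 \left(- \frac{943}{8}\right) = - \frac{25461}{4}$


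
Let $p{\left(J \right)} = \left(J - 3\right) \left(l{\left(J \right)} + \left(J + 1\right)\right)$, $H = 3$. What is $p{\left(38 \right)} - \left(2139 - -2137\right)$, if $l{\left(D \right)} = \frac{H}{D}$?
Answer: $- \frac{110513}{38} \approx -2908.2$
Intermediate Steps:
$l{\left(D \right)} = \frac{3}{D}$
$p{\left(J \right)} = \left(-3 + J\right) \left(1 + J + \frac{3}{J}\right)$ ($p{\left(J \right)} = \left(J - 3\right) \left(\frac{3}{J} + \left(J + 1\right)\right) = \left(-3 + J\right) \left(\frac{3}{J} + \left(1 + J\right)\right) = \left(-3 + J\right) \left(1 + J + \frac{3}{J}\right)$)
$p{\left(38 \right)} - \left(2139 - -2137\right) = \frac{-9 + 38^{2} \left(-2 + 38\right)}{38} - \left(2139 - -2137\right) = \frac{-9 + 1444 \cdot 36}{38} - \left(2139 + 2137\right) = \frac{-9 + 51984}{38} - 4276 = \frac{1}{38} \cdot 51975 - 4276 = \frac{51975}{38} - 4276 = - \frac{110513}{38}$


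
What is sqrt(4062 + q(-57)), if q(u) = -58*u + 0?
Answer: 2*sqrt(1842) ≈ 85.837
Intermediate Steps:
q(u) = -58*u
sqrt(4062 + q(-57)) = sqrt(4062 - 58*(-57)) = sqrt(4062 + 3306) = sqrt(7368) = 2*sqrt(1842)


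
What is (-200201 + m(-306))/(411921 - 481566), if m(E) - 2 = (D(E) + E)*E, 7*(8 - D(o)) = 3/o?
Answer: 50872/32501 ≈ 1.5652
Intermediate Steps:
D(o) = 8 - 3/(7*o)
m(E) = 2 + E*(8 + E - 3/(7*E)) (m(E) = 2 + ((8 - 3/(7*E)) + E)*E = 2 + (8 + E - 3/(7*E))*E = 2 + E*(8 + E - 3/(7*E)))
(-200201 + m(-306))/(411921 - 481566) = (-200201 + (11/7 + (-306)**2 + 8*(-306)))/(411921 - 481566) = (-200201 + (11/7 + 93636 - 2448))/(-69645) = (-200201 + 638327/7)*(-1/69645) = -763080/7*(-1/69645) = 50872/32501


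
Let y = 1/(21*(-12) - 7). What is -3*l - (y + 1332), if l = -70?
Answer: -290597/259 ≈ -1122.0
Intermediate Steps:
y = -1/259 (y = 1/(-252 - 7) = 1/(-259) = -1/259 ≈ -0.0038610)
-3*l - (y + 1332) = -3*(-70) - (-1/259 + 1332) = 210 - 1*344987/259 = 210 - 344987/259 = -290597/259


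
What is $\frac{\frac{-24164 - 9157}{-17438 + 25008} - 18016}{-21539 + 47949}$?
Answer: $- \frac{136414441}{199923700} \approx -0.68233$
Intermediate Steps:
$\frac{\frac{-24164 - 9157}{-17438 + 25008} - 18016}{-21539 + 47949} = \frac{- \frac{33321}{7570} - 18016}{26410} = \left(\left(-33321\right) \frac{1}{7570} - 18016\right) \frac{1}{26410} = \left(- \frac{33321}{7570} - 18016\right) \frac{1}{26410} = \left(- \frac{136414441}{7570}\right) \frac{1}{26410} = - \frac{136414441}{199923700}$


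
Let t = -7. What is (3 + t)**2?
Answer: 16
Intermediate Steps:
(3 + t)**2 = (3 - 7)**2 = (-4)**2 = 16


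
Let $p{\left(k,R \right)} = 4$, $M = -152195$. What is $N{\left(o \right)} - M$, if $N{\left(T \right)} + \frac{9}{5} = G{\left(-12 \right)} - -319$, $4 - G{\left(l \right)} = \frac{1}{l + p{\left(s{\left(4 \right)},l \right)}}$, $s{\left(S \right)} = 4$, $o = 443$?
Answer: $\frac{6100653}{40} \approx 1.5252 \cdot 10^{5}$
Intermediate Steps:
$G{\left(l \right)} = 4 - \frac{1}{4 + l}$ ($G{\left(l \right)} = 4 - \frac{1}{l + 4} = 4 - \frac{1}{4 + l}$)
$N{\left(T \right)} = \frac{12853}{40}$ ($N{\left(T \right)} = - \frac{9}{5} + \left(\frac{15 + 4 \left(-12\right)}{4 - 12} - -319\right) = - \frac{9}{5} + \left(\frac{15 - 48}{-8} + 319\right) = - \frac{9}{5} + \left(\left(- \frac{1}{8}\right) \left(-33\right) + 319\right) = - \frac{9}{5} + \left(\frac{33}{8} + 319\right) = - \frac{9}{5} + \frac{2585}{8} = \frac{12853}{40}$)
$N{\left(o \right)} - M = \frac{12853}{40} - -152195 = \frac{12853}{40} + 152195 = \frac{6100653}{40}$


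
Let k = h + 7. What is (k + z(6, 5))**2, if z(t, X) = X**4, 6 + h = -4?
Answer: 386884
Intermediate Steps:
h = -10 (h = -6 - 4 = -10)
k = -3 (k = -10 + 7 = -3)
(k + z(6, 5))**2 = (-3 + 5**4)**2 = (-3 + 625)**2 = 622**2 = 386884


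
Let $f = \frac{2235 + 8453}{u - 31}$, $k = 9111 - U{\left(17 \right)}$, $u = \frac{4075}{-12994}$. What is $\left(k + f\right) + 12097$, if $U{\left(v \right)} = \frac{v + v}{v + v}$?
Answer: $\frac{8490015151}{406889} \approx 20866.0$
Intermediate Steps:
$u = - \frac{4075}{12994}$ ($u = 4075 \left(- \frac{1}{12994}\right) = - \frac{4075}{12994} \approx -0.31361$)
$U{\left(v \right)} = 1$ ($U{\left(v \right)} = \frac{2 v}{2 v} = 2 v \frac{1}{2 v} = 1$)
$k = 9110$ ($k = 9111 - 1 = 9110$)
$f = - \frac{138879872}{406889}$ ($f = \frac{2235 + 8453}{- \frac{4075}{12994} - 31} = \frac{10688}{- \frac{406889}{12994}} = 10688 \left(- \frac{12994}{406889}\right) = - \frac{138879872}{406889} \approx -341.32$)
$\left(k + f\right) + 12097 = \left(9110 - \frac{138879872}{406889}\right) + 12097 = \frac{3567878918}{406889} + 12097 = \frac{8490015151}{406889}$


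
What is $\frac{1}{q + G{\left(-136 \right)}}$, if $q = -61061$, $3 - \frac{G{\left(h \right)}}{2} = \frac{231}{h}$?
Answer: $- \frac{68}{4151509} \approx -1.638 \cdot 10^{-5}$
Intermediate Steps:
$G{\left(h \right)} = 6 - \frac{462}{h}$ ($G{\left(h \right)} = 6 - 2 \frac{231}{h} = 6 - \frac{462}{h}$)
$\frac{1}{q + G{\left(-136 \right)}} = \frac{1}{-61061 + \left(6 - \frac{462}{-136}\right)} = \frac{1}{-61061 + \left(6 - - \frac{231}{68}\right)} = \frac{1}{-61061 + \left(6 + \frac{231}{68}\right)} = \frac{1}{-61061 + \frac{639}{68}} = \frac{1}{- \frac{4151509}{68}} = - \frac{68}{4151509}$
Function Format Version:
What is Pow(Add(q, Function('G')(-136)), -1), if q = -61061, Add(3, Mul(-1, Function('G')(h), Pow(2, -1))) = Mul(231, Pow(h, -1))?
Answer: Rational(-68, 4151509) ≈ -1.6380e-5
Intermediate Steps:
Function('G')(h) = Add(6, Mul(-462, Pow(h, -1))) (Function('G')(h) = Add(6, Mul(-2, Mul(231, Pow(h, -1)))) = Add(6, Mul(-462, Pow(h, -1))))
Pow(Add(q, Function('G')(-136)), -1) = Pow(Add(-61061, Add(6, Mul(-462, Pow(-136, -1)))), -1) = Pow(Add(-61061, Add(6, Mul(-462, Rational(-1, 136)))), -1) = Pow(Add(-61061, Add(6, Rational(231, 68))), -1) = Pow(Add(-61061, Rational(639, 68)), -1) = Pow(Rational(-4151509, 68), -1) = Rational(-68, 4151509)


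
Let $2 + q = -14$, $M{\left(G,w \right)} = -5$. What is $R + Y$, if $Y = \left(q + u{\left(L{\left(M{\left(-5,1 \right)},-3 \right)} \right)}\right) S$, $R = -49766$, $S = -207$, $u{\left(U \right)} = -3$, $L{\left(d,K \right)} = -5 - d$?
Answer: $-45833$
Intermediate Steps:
$q = -16$ ($q = -2 - 14 = -16$)
$Y = 3933$ ($Y = \left(-16 - 3\right) \left(-207\right) = \left(-19\right) \left(-207\right) = 3933$)
$R + Y = -49766 + 3933 = -45833$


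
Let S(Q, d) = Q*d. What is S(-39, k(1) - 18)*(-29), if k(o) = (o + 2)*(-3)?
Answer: -30537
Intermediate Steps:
k(o) = -6 - 3*o (k(o) = (2 + o)*(-3) = -6 - 3*o)
S(-39, k(1) - 18)*(-29) = -39*((-6 - 3*1) - 18)*(-29) = -39*((-6 - 3) - 18)*(-29) = -39*(-9 - 18)*(-29) = -39*(-27)*(-29) = 1053*(-29) = -30537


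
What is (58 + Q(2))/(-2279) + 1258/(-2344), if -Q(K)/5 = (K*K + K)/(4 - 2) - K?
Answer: -28219/50396 ≈ -0.55995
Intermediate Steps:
Q(K) = -5*K**2/2 + 5*K/2 (Q(K) = -5*((K*K + K)/(4 - 2) - K) = -5*((K**2 + K)/2 - K) = -5*((K + K**2)*(1/2) - K) = -5*((K/2 + K**2/2) - K) = -5*(K**2/2 - K/2) = -5*K**2/2 + 5*K/2)
(58 + Q(2))/(-2279) + 1258/(-2344) = (58 + (5/2)*2*(1 - 1*2))/(-2279) + 1258/(-2344) = (58 + (5/2)*2*(1 - 2))*(-1/2279) + 1258*(-1/2344) = (58 + (5/2)*2*(-1))*(-1/2279) - 629/1172 = (58 - 5)*(-1/2279) - 629/1172 = 53*(-1/2279) - 629/1172 = -1/43 - 629/1172 = -28219/50396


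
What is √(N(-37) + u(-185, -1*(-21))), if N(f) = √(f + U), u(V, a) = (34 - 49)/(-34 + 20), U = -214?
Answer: √(210 + 196*I*√251)/14 ≈ 2.9112 + 2.721*I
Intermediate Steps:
u(V, a) = 15/14 (u(V, a) = -15/(-14) = -15*(-1/14) = 15/14)
N(f) = √(-214 + f) (N(f) = √(f - 214) = √(-214 + f))
√(N(-37) + u(-185, -1*(-21))) = √(√(-214 - 37) + 15/14) = √(√(-251) + 15/14) = √(I*√251 + 15/14) = √(15/14 + I*√251)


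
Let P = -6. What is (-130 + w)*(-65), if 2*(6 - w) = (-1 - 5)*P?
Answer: 9230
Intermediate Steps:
w = -12 (w = 6 - (-1 - 5)*(-6)/2 = 6 - (-3)*(-6) = 6 - ½*36 = 6 - 18 = -12)
(-130 + w)*(-65) = (-130 - 12)*(-65) = -142*(-65) = 9230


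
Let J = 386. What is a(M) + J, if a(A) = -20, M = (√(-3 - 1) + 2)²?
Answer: 366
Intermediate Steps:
M = (2 + 2*I)² (M = (√(-4) + 2)² = (2*I + 2)² = (2 + 2*I)² ≈ 8.0*I)
a(M) + J = -20 + 386 = 366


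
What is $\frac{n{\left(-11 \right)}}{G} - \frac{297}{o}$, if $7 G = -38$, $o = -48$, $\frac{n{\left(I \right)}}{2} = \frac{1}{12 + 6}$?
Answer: $\frac{16873}{2736} \approx 6.167$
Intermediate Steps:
$n{\left(I \right)} = \frac{1}{9}$ ($n{\left(I \right)} = \frac{2}{12 + 6} = \frac{2}{18} = 2 \cdot \frac{1}{18} = \frac{1}{9}$)
$G = - \frac{38}{7}$ ($G = \frac{1}{7} \left(-38\right) = - \frac{38}{7} \approx -5.4286$)
$\frac{n{\left(-11 \right)}}{G} - \frac{297}{o} = \frac{1}{9 \left(- \frac{38}{7}\right)} - \frac{297}{-48} = \frac{1}{9} \left(- \frac{7}{38}\right) - - \frac{99}{16} = - \frac{7}{342} + \frac{99}{16} = \frac{16873}{2736}$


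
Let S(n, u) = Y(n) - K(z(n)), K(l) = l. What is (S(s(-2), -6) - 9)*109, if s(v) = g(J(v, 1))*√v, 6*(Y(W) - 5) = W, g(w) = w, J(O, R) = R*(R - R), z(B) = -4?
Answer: 0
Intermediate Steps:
J(O, R) = 0 (J(O, R) = R*0 = 0)
Y(W) = 5 + W/6
s(v) = 0 (s(v) = 0*√v = 0)
S(n, u) = 9 + n/6 (S(n, u) = (5 + n/6) - 1*(-4) = (5 + n/6) + 4 = 9 + n/6)
(S(s(-2), -6) - 9)*109 = ((9 + (⅙)*0) - 9)*109 = ((9 + 0) - 9)*109 = (9 - 9)*109 = 0*109 = 0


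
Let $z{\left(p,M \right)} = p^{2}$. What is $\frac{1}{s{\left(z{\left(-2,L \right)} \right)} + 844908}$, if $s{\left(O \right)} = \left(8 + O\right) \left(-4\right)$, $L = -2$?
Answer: $\frac{1}{844860} \approx 1.1836 \cdot 10^{-6}$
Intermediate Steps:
$s{\left(O \right)} = -32 - 4 O$
$\frac{1}{s{\left(z{\left(-2,L \right)} \right)} + 844908} = \frac{1}{\left(-32 - 4 \left(-2\right)^{2}\right) + 844908} = \frac{1}{\left(-32 - 16\right) + 844908} = \frac{1}{-48 + 844908} = \frac{1}{844860}$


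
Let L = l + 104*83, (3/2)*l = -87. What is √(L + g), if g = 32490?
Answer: 2*√10266 ≈ 202.64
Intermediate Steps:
l = -58 (l = (⅔)*(-87) = -58)
L = 8574 (L = -58 + 104*83 = -58 + 8632 = 8574)
√(L + g) = √(8574 + 32490) = √41064 = 2*√10266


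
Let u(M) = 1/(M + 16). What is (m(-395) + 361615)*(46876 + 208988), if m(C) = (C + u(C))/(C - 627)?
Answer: 2559871447406976/27667 ≈ 9.2524e+10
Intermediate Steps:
u(M) = 1/(16 + M)
m(C) = (C + 1/(16 + C))/(-627 + C) (m(C) = (C + 1/(16 + C))/(C - 627) = (C + 1/(16 + C))/(-627 + C))
(m(-395) + 361615)*(46876 + 208988) = ((1 - 395*(16 - 395))/((-627 - 395)*(16 - 395)) + 361615)*(46876 + 208988) = ((1 - 395*(-379))/(-1022*(-379)) + 361615)*255864 = (-1/1022*(-1/379)*(1 + 149705) + 361615)*255864 = (-1/1022*(-1/379)*149706 + 361615)*255864 = (74853/193669 + 361615)*255864 = (70033690288/193669)*255864 = 2559871447406976/27667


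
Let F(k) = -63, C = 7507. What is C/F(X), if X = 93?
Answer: -7507/63 ≈ -119.16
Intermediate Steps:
C/F(X) = 7507/(-63) = 7507*(-1/63) = -7507/63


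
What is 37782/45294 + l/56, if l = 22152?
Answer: 20947260/52843 ≈ 396.41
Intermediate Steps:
37782/45294 + l/56 = 37782/45294 + 22152/56 = 37782*(1/45294) + 22152*(1/56) = 6297/7549 + 2769/7 = 20947260/52843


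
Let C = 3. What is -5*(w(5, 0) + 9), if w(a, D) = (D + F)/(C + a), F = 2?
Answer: -185/4 ≈ -46.250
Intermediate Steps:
w(a, D) = (2 + D)/(3 + a) (w(a, D) = (D + 2)/(3 + a) = (2 + D)/(3 + a))
-5*(w(5, 0) + 9) = -5*((2 + 0)/(3 + 5) + 9) = -5*(2/8 + 9) = -5*((1/8)*2 + 9) = -5*(1/4 + 9) = -5*37/4 = -185/4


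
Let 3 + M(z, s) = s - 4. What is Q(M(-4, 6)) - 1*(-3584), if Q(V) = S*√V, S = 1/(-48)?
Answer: 3584 - I/48 ≈ 3584.0 - 0.020833*I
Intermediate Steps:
M(z, s) = -7 + s (M(z, s) = -3 + (s - 4) = -3 + (-4 + s) = -7 + s)
S = -1/48 ≈ -0.020833
Q(V) = -√V/48
Q(M(-4, 6)) - 1*(-3584) = -√(-7 + 6)/48 - 1*(-3584) = -I/48 + 3584 = 3584 - I/48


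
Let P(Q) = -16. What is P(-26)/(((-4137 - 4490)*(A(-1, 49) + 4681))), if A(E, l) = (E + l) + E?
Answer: 2/5098557 ≈ 3.9227e-7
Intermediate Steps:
A(E, l) = l + 2*E
P(-26)/(((-4137 - 4490)*(A(-1, 49) + 4681))) = -16*1/((-4137 - 4490)*((49 + 2*(-1)) + 4681)) = -16*(-1/(8627*((49 - 2) + 4681))) = -16*(-1/(8627*(47 + 4681))) = -16/((-8627*4728)) = -16/(-40788456) = -16*(-1/40788456) = 2/5098557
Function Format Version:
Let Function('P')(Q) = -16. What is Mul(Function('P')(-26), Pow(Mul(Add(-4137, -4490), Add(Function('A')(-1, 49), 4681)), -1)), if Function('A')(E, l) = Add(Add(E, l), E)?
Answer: Rational(2, 5098557) ≈ 3.9227e-7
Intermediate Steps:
Function('A')(E, l) = Add(l, Mul(2, E))
Mul(Function('P')(-26), Pow(Mul(Add(-4137, -4490), Add(Function('A')(-1, 49), 4681)), -1)) = Mul(-16, Pow(Mul(Add(-4137, -4490), Add(Add(49, Mul(2, -1)), 4681)), -1)) = Mul(-16, Pow(Mul(-8627, Add(Add(49, -2), 4681)), -1)) = Mul(-16, Pow(Mul(-8627, Add(47, 4681)), -1)) = Mul(-16, Pow(Mul(-8627, 4728), -1)) = Mul(-16, Pow(-40788456, -1)) = Mul(-16, Rational(-1, 40788456)) = Rational(2, 5098557)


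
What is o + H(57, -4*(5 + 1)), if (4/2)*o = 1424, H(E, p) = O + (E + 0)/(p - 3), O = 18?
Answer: 6551/9 ≈ 727.89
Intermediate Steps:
H(E, p) = 18 + E/(-3 + p) (H(E, p) = 18 + (E + 0)/(p - 3) = 18 + E/(-3 + p))
o = 712 (o = (½)*1424 = 712)
o + H(57, -4*(5 + 1)) = 712 + (-54 + 57 + 18*(-4*(5 + 1)))/(-3 - 4*(5 + 1)) = 712 + (-54 + 57 + 18*(-4*6))/(-3 - 4*6) = 712 + (-54 + 57 + 18*(-24))/(-3 - 24) = 712 + (-54 + 57 - 432)/(-27) = 712 - 1/27*(-429) = 712 + 143/9 = 6551/9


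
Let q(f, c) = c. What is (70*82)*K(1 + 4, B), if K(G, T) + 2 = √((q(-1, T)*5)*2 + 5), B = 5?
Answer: -11480 + 5740*√55 ≈ 31089.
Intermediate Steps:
K(G, T) = -2 + √(5 + 10*T) (K(G, T) = -2 + √((T*5)*2 + 5) = -2 + √((5*T)*2 + 5) = -2 + √(10*T + 5) = -2 + √(5 + 10*T))
(70*82)*K(1 + 4, B) = (70*82)*(-2 + √(5 + 10*5)) = 5740*(-2 + √(5 + 50)) = 5740*(-2 + √55) = -11480 + 5740*√55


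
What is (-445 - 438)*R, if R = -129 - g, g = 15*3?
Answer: 153642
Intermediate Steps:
g = 45
R = -174 (R = -129 - 1*45 = -129 - 45 = -174)
(-445 - 438)*R = (-445 - 438)*(-174) = -883*(-174) = 153642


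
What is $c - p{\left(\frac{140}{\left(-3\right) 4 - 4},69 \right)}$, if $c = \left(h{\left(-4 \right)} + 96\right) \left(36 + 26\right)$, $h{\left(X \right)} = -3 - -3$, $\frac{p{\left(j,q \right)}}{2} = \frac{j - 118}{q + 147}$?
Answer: $\frac{857257}{144} \approx 5953.2$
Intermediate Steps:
$p{\left(j,q \right)} = \frac{2 \left(-118 + j\right)}{147 + q}$ ($p{\left(j,q \right)} = 2 \frac{j - 118}{q + 147} = 2 \frac{-118 + j}{147 + q} = \frac{2 \left(-118 + j\right)}{147 + q}$)
$h{\left(X \right)} = 0$ ($h{\left(X \right)} = -3 + 3 = 0$)
$c = 5952$ ($c = \left(0 + 96\right) \left(36 + 26\right) = 96 \cdot 62 = 5952$)
$c - p{\left(\frac{140}{\left(-3\right) 4 - 4},69 \right)} = 5952 - \frac{2 \left(-118 + \frac{140}{\left(-3\right) 4 - 4}\right)}{147 + 69} = 5952 - \frac{2 \left(-118 + \frac{140}{-12 - 4}\right)}{216} = 5952 - 2 \cdot \frac{1}{216} \left(-118 + \frac{140}{-16}\right) = 5952 - 2 \cdot \frac{1}{216} \left(-118 + 140 \left(- \frac{1}{16}\right)\right) = 5952 - 2 \cdot \frac{1}{216} \left(-118 - \frac{35}{4}\right) = 5952 - 2 \cdot \frac{1}{216} \left(- \frac{507}{4}\right) = 5952 - - \frac{169}{144} = 5952 + \frac{169}{144} = \frac{857257}{144}$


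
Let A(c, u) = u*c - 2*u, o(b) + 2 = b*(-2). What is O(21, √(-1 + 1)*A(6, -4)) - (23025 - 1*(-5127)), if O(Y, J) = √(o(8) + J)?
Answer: -28152 + 3*I*√2 ≈ -28152.0 + 4.2426*I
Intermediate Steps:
o(b) = -2 - 2*b (o(b) = -2 + b*(-2) = -2 - 2*b)
A(c, u) = -2*u + c*u (A(c, u) = c*u - 2*u = -2*u + c*u)
O(Y, J) = √(-18 + J) (O(Y, J) = √((-2 - 2*8) + J) = √((-2 - 16) + J) = √(-18 + J))
O(21, √(-1 + 1)*A(6, -4)) - (23025 - 1*(-5127)) = √(-18 + √(-1 + 1)*(-4*(-2 + 6))) - (23025 - 1*(-5127)) = √(-18 + √0*(-4*4)) - (23025 + 5127) = √(-18 + 0*(-16)) - 1*28152 = √(-18 + 0) - 28152 = √(-18) - 28152 = 3*I*√2 - 28152 = -28152 + 3*I*√2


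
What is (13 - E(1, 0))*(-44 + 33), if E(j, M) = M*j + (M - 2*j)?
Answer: -165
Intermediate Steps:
E(j, M) = M - 2*j + M*j
(13 - E(1, 0))*(-44 + 33) = (13 - (0 - 2*1 + 0*1))*(-44 + 33) = (13 - (0 - 2 + 0))*(-11) = (13 - 1*(-2))*(-11) = (13 + 2)*(-11) = 15*(-11) = -165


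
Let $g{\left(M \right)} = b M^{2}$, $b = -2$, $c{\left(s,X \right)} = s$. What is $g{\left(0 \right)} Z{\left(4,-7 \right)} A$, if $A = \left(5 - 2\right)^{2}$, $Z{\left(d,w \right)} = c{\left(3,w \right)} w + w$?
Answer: $0$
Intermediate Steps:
$Z{\left(d,w \right)} = 4 w$ ($Z{\left(d,w \right)} = 3 w + w = 4 w$)
$A = 9$ ($A = 3^{2} = 9$)
$g{\left(M \right)} = - 2 M^{2}$
$g{\left(0 \right)} Z{\left(4,-7 \right)} A = - 2 \cdot 0^{2} \cdot 4 \left(-7\right) 9 = \left(-2\right) 0 \left(-28\right) 9 = 0 \left(-28\right) 9 = 0 \cdot 9 = 0$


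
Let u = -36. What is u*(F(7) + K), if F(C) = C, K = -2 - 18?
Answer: 468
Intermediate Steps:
K = -20
u*(F(7) + K) = -36*(7 - 20) = -36*(-13) = 468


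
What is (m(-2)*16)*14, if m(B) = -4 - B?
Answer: -448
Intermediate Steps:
(m(-2)*16)*14 = ((-4 - 1*(-2))*16)*14 = ((-4 + 2)*16)*14 = -2*16*14 = -32*14 = -448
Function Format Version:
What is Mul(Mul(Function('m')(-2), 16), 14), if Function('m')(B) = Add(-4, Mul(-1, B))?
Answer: -448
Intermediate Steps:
Mul(Mul(Function('m')(-2), 16), 14) = Mul(Mul(Add(-4, Mul(-1, -2)), 16), 14) = Mul(Mul(Add(-4, 2), 16), 14) = Mul(Mul(-2, 16), 14) = Mul(-32, 14) = -448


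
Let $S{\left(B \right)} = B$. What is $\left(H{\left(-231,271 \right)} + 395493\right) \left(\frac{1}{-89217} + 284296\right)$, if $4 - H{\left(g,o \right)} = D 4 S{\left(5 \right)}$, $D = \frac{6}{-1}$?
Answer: $\frac{10034443921599527}{89217} \approx 1.1247 \cdot 10^{11}$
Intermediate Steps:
$D = -6$ ($D = 6 \left(-1\right) = -6$)
$H{\left(g,o \right)} = 124$ ($H{\left(g,o \right)} = 4 - \left(-6\right) 4 \cdot 5 = 4 - \left(-24\right) 5 = 4 - -120 = 4 + 120 = 124$)
$\left(H{\left(-231,271 \right)} + 395493\right) \left(\frac{1}{-89217} + 284296\right) = \left(124 + 395493\right) \left(\frac{1}{-89217} + 284296\right) = 395617 \left(- \frac{1}{89217} + 284296\right) = 395617 \cdot \frac{25364036231}{89217} = \frac{10034443921599527}{89217}$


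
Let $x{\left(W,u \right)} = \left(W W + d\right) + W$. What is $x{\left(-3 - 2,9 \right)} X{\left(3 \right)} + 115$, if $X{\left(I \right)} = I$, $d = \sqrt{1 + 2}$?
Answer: $175 + 3 \sqrt{3} \approx 180.2$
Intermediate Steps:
$d = \sqrt{3} \approx 1.732$
$x{\left(W,u \right)} = W + \sqrt{3} + W^{2}$ ($x{\left(W,u \right)} = \left(W W + \sqrt{3}\right) + W = \left(W^{2} + \sqrt{3}\right) + W = \left(\sqrt{3} + W^{2}\right) + W = W + \sqrt{3} + W^{2}$)
$x{\left(-3 - 2,9 \right)} X{\left(3 \right)} + 115 = \left(\left(-3 - 2\right) + \sqrt{3} + \left(-3 - 2\right)^{2}\right) 3 + 115 = \left(-5 + \sqrt{3} + \left(-5\right)^{2}\right) 3 + 115 = \left(-5 + \sqrt{3} + 25\right) 3 + 115 = \left(20 + \sqrt{3}\right) 3 + 115 = \left(60 + 3 \sqrt{3}\right) + 115 = 175 + 3 \sqrt{3}$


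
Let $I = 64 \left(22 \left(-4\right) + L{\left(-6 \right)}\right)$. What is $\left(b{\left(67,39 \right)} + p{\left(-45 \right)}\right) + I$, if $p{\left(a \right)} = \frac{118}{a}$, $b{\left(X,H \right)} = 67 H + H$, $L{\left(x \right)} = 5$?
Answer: $- \frac{119818}{45} \approx -2662.6$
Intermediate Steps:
$b{\left(X,H \right)} = 68 H$
$I = -5312$ ($I = 64 \left(22 \left(-4\right) + 5\right) = 64 \left(-88 + 5\right) = 64 \left(-83\right) = -5312$)
$\left(b{\left(67,39 \right)} + p{\left(-45 \right)}\right) + I = \left(68 \cdot 39 + \frac{118}{-45}\right) - 5312 = \left(2652 + 118 \left(- \frac{1}{45}\right)\right) - 5312 = \left(2652 - \frac{118}{45}\right) - 5312 = \frac{119222}{45} - 5312 = - \frac{119818}{45}$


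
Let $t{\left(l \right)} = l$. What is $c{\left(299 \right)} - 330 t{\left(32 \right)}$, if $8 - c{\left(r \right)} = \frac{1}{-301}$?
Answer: $- \frac{3176151}{301} \approx -10552.0$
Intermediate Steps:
$c{\left(r \right)} = \frac{2409}{301}$ ($c{\left(r \right)} = 8 - \frac{1}{-301} = 8 - - \frac{1}{301} = 8 + \frac{1}{301} = \frac{2409}{301}$)
$c{\left(299 \right)} - 330 t{\left(32 \right)} = \frac{2409}{301} - 10560 = - \frac{3176151}{301}$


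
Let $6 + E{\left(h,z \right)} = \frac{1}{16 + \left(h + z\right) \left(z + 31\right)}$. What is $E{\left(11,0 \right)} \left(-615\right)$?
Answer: $\frac{438905}{119} \approx 3688.3$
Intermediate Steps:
$E{\left(h,z \right)} = -6 + \frac{1}{16 + \left(31 + z\right) \left(h + z\right)}$ ($E{\left(h,z \right)} = -6 + \frac{1}{16 + \left(h + z\right) \left(z + 31\right)} = -6 + \frac{1}{16 + \left(h + z\right) \left(31 + z\right)} = -6 + \frac{1}{16 + \left(31 + z\right) \left(h + z\right)}$)
$E{\left(11,0 \right)} \left(-615\right) = \frac{-95 - 2046 - 0 - 6 \cdot 0^{2} - 66 \cdot 0}{16 + 0^{2} + 31 \cdot 11 + 31 \cdot 0 + 11 \cdot 0} \left(-615\right) = \frac{-95 - 2046 + 0 - 0 + 0}{16 + 0 + 341 + 0 + 0} \left(-615\right) = \frac{-95 - 2046 + 0 + 0 + 0}{357} \left(-615\right) = \frac{1}{357} \left(-2141\right) \left(-615\right) = \left(- \frac{2141}{357}\right) \left(-615\right) = \frac{438905}{119}$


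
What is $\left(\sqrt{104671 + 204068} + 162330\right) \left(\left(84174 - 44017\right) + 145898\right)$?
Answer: $30202308150 + 186055 \sqrt{308739} \approx 3.0306 \cdot 10^{10}$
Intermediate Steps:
$\left(\sqrt{104671 + 204068} + 162330\right) \left(\left(84174 - 44017\right) + 145898\right) = \left(\sqrt{308739} + 162330\right) \left(\left(84174 - 44017\right) + 145898\right) = \left(162330 + \sqrt{308739}\right) \left(40157 + 145898\right) = \left(162330 + \sqrt{308739}\right) 186055 = 30202308150 + 186055 \sqrt{308739}$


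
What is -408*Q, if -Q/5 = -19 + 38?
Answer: 38760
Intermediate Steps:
Q = -95 (Q = -5*(-19 + 38) = -5*19 = -95)
-408*Q = -408*(-95) = 38760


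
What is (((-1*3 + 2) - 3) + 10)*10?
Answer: 60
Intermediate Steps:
(((-1*3 + 2) - 3) + 10)*10 = (((-3 + 2) - 3) + 10)*10 = ((-1 - 3) + 10)*10 = (-4 + 10)*10 = 6*10 = 60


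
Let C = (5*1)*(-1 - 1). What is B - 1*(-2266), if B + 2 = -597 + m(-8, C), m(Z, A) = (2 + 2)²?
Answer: 1683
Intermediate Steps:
C = -10 (C = 5*(-2) = -10)
m(Z, A) = 16 (m(Z, A) = 4² = 16)
B = -583 (B = -2 + (-597 + 16) = -2 - 581 = -583)
B - 1*(-2266) = -583 - 1*(-2266) = -583 + 2266 = 1683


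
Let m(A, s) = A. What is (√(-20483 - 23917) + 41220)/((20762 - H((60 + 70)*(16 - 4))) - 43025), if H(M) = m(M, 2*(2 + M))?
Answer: -4580/2647 - 20*I*√111/23823 ≈ -1.7303 - 0.0088449*I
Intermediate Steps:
H(M) = M
(√(-20483 - 23917) + 41220)/((20762 - H((60 + 70)*(16 - 4))) - 43025) = (√(-20483 - 23917) + 41220)/((20762 - (60 + 70)*(16 - 4)) - 43025) = (√(-44400) + 41220)/((20762 - 130*12) - 43025) = (20*I*√111 + 41220)/((20762 - 1*1560) - 43025) = (41220 + 20*I*√111)/((20762 - 1560) - 43025) = (41220 + 20*I*√111)/(19202 - 43025) = (41220 + 20*I*√111)/(-23823) = (41220 + 20*I*√111)*(-1/23823) = -4580/2647 - 20*I*√111/23823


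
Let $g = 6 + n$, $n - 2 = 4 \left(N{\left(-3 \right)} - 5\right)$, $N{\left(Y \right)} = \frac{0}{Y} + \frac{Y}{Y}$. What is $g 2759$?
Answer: $-22072$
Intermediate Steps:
$N{\left(Y \right)} = 1$ ($N{\left(Y \right)} = 0 + 1 = 1$)
$n = -14$ ($n = 2 + 4 \left(1 - 5\right) = 2 + 4 \left(-4\right) = 2 - 16 = -14$)
$g = -8$ ($g = 6 - 14 = -8$)
$g 2759 = \left(-8\right) 2759 = -22072$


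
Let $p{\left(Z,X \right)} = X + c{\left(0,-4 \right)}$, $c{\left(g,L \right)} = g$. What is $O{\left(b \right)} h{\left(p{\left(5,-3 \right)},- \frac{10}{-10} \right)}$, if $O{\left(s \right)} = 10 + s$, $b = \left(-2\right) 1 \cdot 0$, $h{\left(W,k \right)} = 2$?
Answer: $20$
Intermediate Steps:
$p{\left(Z,X \right)} = X$ ($p{\left(Z,X \right)} = X + 0 = X$)
$b = 0$ ($b = \left(-2\right) 0 = 0$)
$O{\left(b \right)} h{\left(p{\left(5,-3 \right)},- \frac{10}{-10} \right)} = \left(10 + 0\right) 2 = 10 \cdot 2 = 20$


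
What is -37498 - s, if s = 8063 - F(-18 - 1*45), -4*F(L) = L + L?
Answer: -91059/2 ≈ -45530.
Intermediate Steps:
F(L) = -L/2 (F(L) = -(L + L)/4 = -L/2)
s = 16063/2 (s = 8063 - (-1)*(-18 - 1*45)/2 = 8063 - (-1)*(-18 - 45)/2 = 8063 - (-1)*(-63)/2 = 8063 - 1*63/2 = 8063 - 63/2 = 16063/2 ≈ 8031.5)
-37498 - s = -37498 - 1*16063/2 = -37498 - 16063/2 = -91059/2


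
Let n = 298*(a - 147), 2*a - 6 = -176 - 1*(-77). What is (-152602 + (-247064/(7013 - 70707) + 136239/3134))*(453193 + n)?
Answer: -3011219422038967375/49904249 ≈ -6.0340e+10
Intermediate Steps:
a = -93/2 (a = 3 + (-176 - 1*(-77))/2 = 3 + (-176 + 77)/2 = 3 + (½)*(-99) = 3 - 99/2 = -93/2 ≈ -46.500)
n = -57663 (n = 298*(-93/2 - 147) = 298*(-387/2) = -57663)
(-152602 + (-247064/(7013 - 70707) + 136239/3134))*(453193 + n) = (-152602 + (-247064/(7013 - 70707) + 136239/3134))*(453193 - 57663) = (-152602 + (-247064/(-63694) + 136239*(1/3134)))*395530 = (-152602 + (-247064*(-1/63694) + 136239/3134))*395530 = (-152602 + (123532/31847 + 136239/3134))*395530 = (-152602 + 4725952721/99808498)*395530 = -15226250459075/99808498*395530 = -3011219422038967375/49904249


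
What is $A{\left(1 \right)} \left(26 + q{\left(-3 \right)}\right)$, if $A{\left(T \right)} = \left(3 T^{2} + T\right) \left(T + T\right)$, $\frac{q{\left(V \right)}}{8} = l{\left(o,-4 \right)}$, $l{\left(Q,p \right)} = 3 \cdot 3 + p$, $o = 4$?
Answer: $528$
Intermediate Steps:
$l{\left(Q,p \right)} = 9 + p$
$q{\left(V \right)} = 40$ ($q{\left(V \right)} = 8 \left(9 - 4\right) = 8 \cdot 5 = 40$)
$A{\left(T \right)} = 2 T \left(T + 3 T^{2}\right)$ ($A{\left(T \right)} = \left(T + 3 T^{2}\right) 2 T = 2 T \left(T + 3 T^{2}\right)$)
$A{\left(1 \right)} \left(26 + q{\left(-3 \right)}\right) = 1^{2} \left(2 + 6 \cdot 1\right) \left(26 + 40\right) = 1 \left(2 + 6\right) 66 = 1 \cdot 8 \cdot 66 = 8 \cdot 66 = 528$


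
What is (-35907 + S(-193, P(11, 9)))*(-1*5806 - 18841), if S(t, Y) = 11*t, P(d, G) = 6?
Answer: 937325410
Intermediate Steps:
(-35907 + S(-193, P(11, 9)))*(-1*5806 - 18841) = (-35907 + 11*(-193))*(-1*5806 - 18841) = (-35907 - 2123)*(-5806 - 18841) = -38030*(-24647) = 937325410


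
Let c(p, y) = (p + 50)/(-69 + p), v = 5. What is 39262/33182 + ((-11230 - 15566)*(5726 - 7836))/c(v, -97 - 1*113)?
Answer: -1091546557777/16591 ≈ -6.5791e+7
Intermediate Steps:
c(p, y) = (50 + p)/(-69 + p)
39262/33182 + ((-11230 - 15566)*(5726 - 7836))/c(v, -97 - 1*113) = 39262/33182 + ((-11230 - 15566)*(5726 - 7836))/(((50 + 5)/(-69 + 5))) = 39262*(1/33182) + (-26796*(-2110))/((55/(-64))) = 19631/16591 + 56539560/((-1/64*55)) = 19631/16591 + 56539560/(-55/64) = 19631/16591 + 56539560*(-64/55) = 19631/16591 - 65791488 = -1091546557777/16591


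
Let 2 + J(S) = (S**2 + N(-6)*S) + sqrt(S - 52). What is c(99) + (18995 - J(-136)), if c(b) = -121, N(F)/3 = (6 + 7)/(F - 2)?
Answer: -283 - 2*I*sqrt(47) ≈ -283.0 - 13.711*I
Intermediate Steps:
N(F) = 39/(-2 + F) (N(F) = 3*((6 + 7)/(F - 2)) = 3*(13/(-2 + F)) = 39/(-2 + F))
J(S) = -2 + S**2 + sqrt(-52 + S) - 39*S/8 (J(S) = -2 + ((S**2 + (39/(-2 - 6))*S) + sqrt(S - 52)) = -2 + ((S**2 + (39/(-8))*S) + sqrt(-52 + S)) = -2 + ((S**2 + (39*(-1/8))*S) + sqrt(-52 + S)) = -2 + ((S**2 - 39*S/8) + sqrt(-52 + S)) = -2 + (S**2 + sqrt(-52 + S) - 39*S/8) = -2 + S**2 + sqrt(-52 + S) - 39*S/8)
c(99) + (18995 - J(-136)) = -121 + (18995 - (-2 + (-136)**2 + sqrt(-52 - 136) - 39/8*(-136))) = -121 + (18995 - (-2 + 18496 + sqrt(-188) + 663)) = -121 + (18995 - (-2 + 18496 + 2*I*sqrt(47) + 663)) = -121 + (18995 - (19157 + 2*I*sqrt(47))) = -121 + (18995 + (-19157 - 2*I*sqrt(47))) = -121 + (-162 - 2*I*sqrt(47)) = -283 - 2*I*sqrt(47)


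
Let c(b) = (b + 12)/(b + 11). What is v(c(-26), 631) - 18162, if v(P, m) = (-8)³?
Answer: -18674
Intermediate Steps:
c(b) = (12 + b)/(11 + b)
v(P, m) = -512
v(c(-26), 631) - 18162 = -512 - 18162 = -18674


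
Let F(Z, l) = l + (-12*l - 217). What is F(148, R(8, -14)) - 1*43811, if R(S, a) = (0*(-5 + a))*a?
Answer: -44028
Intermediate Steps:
R(S, a) = 0 (R(S, a) = 0*a = 0)
F(Z, l) = -217 - 11*l (F(Z, l) = l + (-217 - 12*l) = -217 - 11*l)
F(148, R(8, -14)) - 1*43811 = (-217 - 11*0) - 1*43811 = (-217 + 0) - 43811 = -217 - 43811 = -44028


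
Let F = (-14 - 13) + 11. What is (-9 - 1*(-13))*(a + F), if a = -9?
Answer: -100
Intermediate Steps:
F = -16 (F = -27 + 11 = -16)
(-9 - 1*(-13))*(a + F) = (-9 - 1*(-13))*(-9 - 16) = (-9 + 13)*(-25) = 4*(-25) = -100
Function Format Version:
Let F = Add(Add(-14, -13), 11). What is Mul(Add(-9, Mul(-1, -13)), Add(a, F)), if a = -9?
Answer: -100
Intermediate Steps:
F = -16 (F = Add(-27, 11) = -16)
Mul(Add(-9, Mul(-1, -13)), Add(a, F)) = Mul(Add(-9, Mul(-1, -13)), Add(-9, -16)) = Mul(Add(-9, 13), -25) = Mul(4, -25) = -100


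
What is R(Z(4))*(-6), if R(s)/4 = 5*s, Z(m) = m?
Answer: -480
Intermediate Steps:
R(s) = 20*s (R(s) = 4*(5*s) = 20*s)
R(Z(4))*(-6) = (20*4)*(-6) = 80*(-6) = -480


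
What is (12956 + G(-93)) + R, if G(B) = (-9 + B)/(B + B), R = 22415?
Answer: 1096518/31 ≈ 35372.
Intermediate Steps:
G(B) = (-9 + B)/(2*B) (G(B) = (-9 + B)/((2*B)) = (-9 + B)*(1/(2*B)) = (-9 + B)/(2*B))
(12956 + G(-93)) + R = (12956 + (½)*(-9 - 93)/(-93)) + 22415 = (12956 + (½)*(-1/93)*(-102)) + 22415 = (12956 + 17/31) + 22415 = 401653/31 + 22415 = 1096518/31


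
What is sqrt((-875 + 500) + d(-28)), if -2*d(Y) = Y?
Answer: 19*I ≈ 19.0*I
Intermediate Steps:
d(Y) = -Y/2
sqrt((-875 + 500) + d(-28)) = sqrt((-875 + 500) - 1/2*(-28)) = sqrt(-375 + 14) = sqrt(-361) = 19*I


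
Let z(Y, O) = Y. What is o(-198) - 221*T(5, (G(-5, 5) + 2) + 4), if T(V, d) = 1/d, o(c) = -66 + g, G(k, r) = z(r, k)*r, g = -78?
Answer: -4685/31 ≈ -151.13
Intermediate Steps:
G(k, r) = r² (G(k, r) = r*r = r²)
o(c) = -144 (o(c) = -66 - 78 = -144)
o(-198) - 221*T(5, (G(-5, 5) + 2) + 4) = -144 - 221/((5² + 2) + 4) = -144 - 221/((25 + 2) + 4) = -144 - 221/(27 + 4) = -144 - 221/31 = -4685/31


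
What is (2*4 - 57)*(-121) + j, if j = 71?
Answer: 6000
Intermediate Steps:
(2*4 - 57)*(-121) + j = (2*4 - 57)*(-121) + 71 = (8 - 57)*(-121) + 71 = -49*(-121) + 71 = 5929 + 71 = 6000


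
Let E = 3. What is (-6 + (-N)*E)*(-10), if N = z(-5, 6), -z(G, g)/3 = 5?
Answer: -390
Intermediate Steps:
z(G, g) = -15 (z(G, g) = -3*5 = -15)
N = -15
(-6 + (-N)*E)*(-10) = (-6 - 1*(-15)*3)*(-10) = (-6 + 15*3)*(-10) = (-6 + 45)*(-10) = 39*(-10) = -390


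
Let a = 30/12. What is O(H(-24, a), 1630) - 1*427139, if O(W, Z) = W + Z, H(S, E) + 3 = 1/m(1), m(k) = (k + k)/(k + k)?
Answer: -425511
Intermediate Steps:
m(k) = 1 (m(k) = (2*k)/((2*k)) = (2*k)*(1/(2*k)) = 1)
a = 5/2 (a = 30*(1/12) = 5/2 ≈ 2.5000)
H(S, E) = -2 (H(S, E) = -3 + 1/1 = -3 + 1 = -2)
O(H(-24, a), 1630) - 1*427139 = (-2 + 1630) - 1*427139 = 1628 - 427139 = -425511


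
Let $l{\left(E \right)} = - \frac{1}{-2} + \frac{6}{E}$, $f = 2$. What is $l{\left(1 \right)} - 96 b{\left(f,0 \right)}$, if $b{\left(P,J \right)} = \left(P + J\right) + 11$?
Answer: $- \frac{2483}{2} \approx -1241.5$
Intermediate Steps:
$l{\left(E \right)} = \frac{1}{2} + \frac{6}{E}$ ($l{\left(E \right)} = \left(-1\right) \left(- \frac{1}{2}\right) + \frac{6}{E} = \frac{1}{2} + \frac{6}{E}$)
$b{\left(P,J \right)} = 11 + J + P$ ($b{\left(P,J \right)} = \left(J + P\right) + 11 = 11 + J + P$)
$l{\left(1 \right)} - 96 b{\left(f,0 \right)} = \frac{12 + 1}{2 \cdot 1} - 96 \left(11 + 0 + 2\right) = \frac{1}{2} \cdot 1 \cdot 13 - 1248 = \frac{13}{2} - 1248 = - \frac{2483}{2}$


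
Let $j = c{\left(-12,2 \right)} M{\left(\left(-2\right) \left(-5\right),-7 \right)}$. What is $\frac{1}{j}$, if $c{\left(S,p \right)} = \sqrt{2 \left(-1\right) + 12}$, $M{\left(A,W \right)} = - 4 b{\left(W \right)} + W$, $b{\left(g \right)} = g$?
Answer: $\frac{\sqrt{10}}{210} \approx 0.015058$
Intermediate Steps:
$M{\left(A,W \right)} = - 3 W$ ($M{\left(A,W \right)} = - 4 W + W = - 3 W$)
$c{\left(S,p \right)} = \sqrt{10}$ ($c{\left(S,p \right)} = \sqrt{-2 + 12} = \sqrt{10}$)
$j = 21 \sqrt{10}$ ($j = \sqrt{10} \left(\left(-3\right) \left(-7\right)\right) = \sqrt{10} \cdot 21 = 21 \sqrt{10} \approx 66.408$)
$\frac{1}{j} = \frac{1}{21 \sqrt{10}} = \frac{\sqrt{10}}{210}$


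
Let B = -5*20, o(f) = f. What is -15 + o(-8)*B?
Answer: 785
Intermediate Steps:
B = -100
-15 + o(-8)*B = -15 - 8*(-100) = -15 + 800 = 785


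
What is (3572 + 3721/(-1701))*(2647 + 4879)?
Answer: 45699761026/1701 ≈ 2.6866e+7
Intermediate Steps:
(3572 + 3721/(-1701))*(2647 + 4879) = (3572 + 3721*(-1/1701))*7526 = (3572 - 3721/1701)*7526 = (6072251/1701)*7526 = 45699761026/1701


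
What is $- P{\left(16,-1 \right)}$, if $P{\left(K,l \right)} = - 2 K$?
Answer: $32$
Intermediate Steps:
$- P{\left(16,-1 \right)} = - \left(-2\right) 16 = \left(-1\right) \left(-32\right) = 32$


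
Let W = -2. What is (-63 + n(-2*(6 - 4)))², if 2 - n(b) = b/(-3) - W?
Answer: 37249/9 ≈ 4138.8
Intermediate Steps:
n(b) = b/3 (n(b) = 2 - (b/(-3) - 1*(-2)) = 2 - (b*(-⅓) + 2) = 2 - (-b/3 + 2) = 2 - (2 - b/3) = 2 + (-2 + b/3) = b/3)
(-63 + n(-2*(6 - 4)))² = (-63 + (-2*(6 - 4))/3)² = (-63 + (-2*2)/3)² = (-63 + (⅓)*(-4))² = (-63 - 4/3)² = (-193/3)² = 37249/9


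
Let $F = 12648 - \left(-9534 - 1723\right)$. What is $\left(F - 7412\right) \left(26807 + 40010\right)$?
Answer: $1102012781$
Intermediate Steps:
$F = 23905$ ($F = 12648 - -11257 = 12648 + 11257 = 23905$)
$\left(F - 7412\right) \left(26807 + 40010\right) = \left(23905 - 7412\right) \left(26807 + 40010\right) = 16493 \cdot 66817 = 1102012781$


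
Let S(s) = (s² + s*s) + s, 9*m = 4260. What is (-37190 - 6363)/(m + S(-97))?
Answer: -130659/57583 ≈ -2.2691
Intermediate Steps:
m = 1420/3 (m = (⅑)*4260 = 1420/3 ≈ 473.33)
S(s) = s + 2*s² (S(s) = (s² + s²) + s = 2*s² + s = s + 2*s²)
(-37190 - 6363)/(m + S(-97)) = (-37190 - 6363)/(1420/3 - 97*(1 + 2*(-97))) = -43553/(1420/3 - 97*(1 - 194)) = -43553/(1420/3 - 97*(-193)) = -43553/(1420/3 + 18721) = -43553/57583/3 = -43553*3/57583 = -130659/57583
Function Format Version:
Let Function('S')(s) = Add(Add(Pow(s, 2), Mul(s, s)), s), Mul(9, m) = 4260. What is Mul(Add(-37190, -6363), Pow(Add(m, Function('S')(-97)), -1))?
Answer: Rational(-130659, 57583) ≈ -2.2691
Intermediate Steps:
m = Rational(1420, 3) (m = Mul(Rational(1, 9), 4260) = Rational(1420, 3) ≈ 473.33)
Function('S')(s) = Add(s, Mul(2, Pow(s, 2))) (Function('S')(s) = Add(Add(Pow(s, 2), Pow(s, 2)), s) = Add(Mul(2, Pow(s, 2)), s) = Add(s, Mul(2, Pow(s, 2))))
Mul(Add(-37190, -6363), Pow(Add(m, Function('S')(-97)), -1)) = Mul(Add(-37190, -6363), Pow(Add(Rational(1420, 3), Mul(-97, Add(1, Mul(2, -97)))), -1)) = Mul(-43553, Pow(Add(Rational(1420, 3), Mul(-97, Add(1, -194))), -1)) = Mul(-43553, Pow(Add(Rational(1420, 3), Mul(-97, -193)), -1)) = Mul(-43553, Pow(Add(Rational(1420, 3), 18721), -1)) = Mul(-43553, Pow(Rational(57583, 3), -1)) = Mul(-43553, Rational(3, 57583)) = Rational(-130659, 57583)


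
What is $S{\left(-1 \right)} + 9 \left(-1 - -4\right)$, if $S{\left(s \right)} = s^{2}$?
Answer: $28$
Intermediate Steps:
$S{\left(-1 \right)} + 9 \left(-1 - -4\right) = \left(-1\right)^{2} + 9 \left(-1 - -4\right) = 1 + 9 \left(-1 + 4\right) = 1 + 9 \cdot 3 = 1 + 27 = 28$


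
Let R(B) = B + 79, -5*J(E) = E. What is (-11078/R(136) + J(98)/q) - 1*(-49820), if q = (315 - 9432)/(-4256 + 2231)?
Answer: 10838376736/217795 ≈ 49764.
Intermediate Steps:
J(E) = -E/5
q = 1013/225 (q = -9117/(-2025) = -9117*(-1/2025) = 1013/225 ≈ 4.5022)
R(B) = 79 + B
(-11078/R(136) + J(98)/q) - 1*(-49820) = (-11078/(79 + 136) + (-⅕*98)/(1013/225)) - 1*(-49820) = (-11078/215 - 98/5*225/1013) + 49820 = (-11078*1/215 - 4410/1013) + 49820 = (-11078/215 - 4410/1013) + 49820 = -12170164/217795 + 49820 = 10838376736/217795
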